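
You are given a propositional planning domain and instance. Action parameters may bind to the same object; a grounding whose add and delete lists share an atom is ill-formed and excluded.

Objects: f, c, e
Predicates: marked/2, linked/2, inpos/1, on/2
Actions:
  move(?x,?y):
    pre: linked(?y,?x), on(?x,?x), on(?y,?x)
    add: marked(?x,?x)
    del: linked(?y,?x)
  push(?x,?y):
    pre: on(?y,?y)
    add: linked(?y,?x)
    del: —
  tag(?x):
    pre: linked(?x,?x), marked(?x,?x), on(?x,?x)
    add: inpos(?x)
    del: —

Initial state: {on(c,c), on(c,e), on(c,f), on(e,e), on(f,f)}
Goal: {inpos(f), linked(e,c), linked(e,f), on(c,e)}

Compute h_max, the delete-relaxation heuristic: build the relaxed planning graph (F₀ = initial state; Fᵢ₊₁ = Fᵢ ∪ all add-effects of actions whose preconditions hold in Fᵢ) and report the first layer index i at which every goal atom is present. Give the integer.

3

F0 = init (5 atoms)
F1 = F0 ∪ {linked(c,c), linked(c,e), linked(c,f), linked(e,c), linked(e,e), linked(e,f), linked(f,c), linked(f,e), linked(f,f)}  (14 atoms)
F2 = F1 ∪ {marked(c,c), marked(e,e), marked(f,f)}  (17 atoms)
F3 = F2 ∪ {inpos(c), inpos(e), inpos(f)}  (20 atoms)
goal ⊆ F3  ⇒  h_max = 3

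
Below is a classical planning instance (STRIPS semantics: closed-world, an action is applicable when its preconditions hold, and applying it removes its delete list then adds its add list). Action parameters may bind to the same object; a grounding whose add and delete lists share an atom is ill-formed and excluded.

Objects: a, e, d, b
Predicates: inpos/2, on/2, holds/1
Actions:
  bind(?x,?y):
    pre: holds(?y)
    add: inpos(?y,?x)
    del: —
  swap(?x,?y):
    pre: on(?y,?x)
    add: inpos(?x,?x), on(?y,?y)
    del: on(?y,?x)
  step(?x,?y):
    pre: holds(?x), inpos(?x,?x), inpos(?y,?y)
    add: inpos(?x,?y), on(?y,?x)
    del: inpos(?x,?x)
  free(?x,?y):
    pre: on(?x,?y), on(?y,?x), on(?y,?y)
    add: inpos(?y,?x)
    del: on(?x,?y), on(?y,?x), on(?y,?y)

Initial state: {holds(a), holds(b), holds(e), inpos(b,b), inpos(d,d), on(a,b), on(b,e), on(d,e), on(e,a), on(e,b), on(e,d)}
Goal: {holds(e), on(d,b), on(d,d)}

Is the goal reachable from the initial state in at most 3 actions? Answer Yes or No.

1. swap(e,d)  →  {holds(a), holds(b), holds(e), inpos(b,b), inpos(d,d), inpos(e,e), on(a,b), on(b,e), on(d,d), on(e,a), on(e,b), on(e,d)}
2. step(b,d)  →  {holds(a), holds(b), holds(e), inpos(b,d), inpos(d,d), inpos(e,e), on(a,b), on(b,e), on(d,b), on(d,d), on(e,a), on(e,b), on(e,d)}
optimal plan length = 2; 2 ≤ 3

Yes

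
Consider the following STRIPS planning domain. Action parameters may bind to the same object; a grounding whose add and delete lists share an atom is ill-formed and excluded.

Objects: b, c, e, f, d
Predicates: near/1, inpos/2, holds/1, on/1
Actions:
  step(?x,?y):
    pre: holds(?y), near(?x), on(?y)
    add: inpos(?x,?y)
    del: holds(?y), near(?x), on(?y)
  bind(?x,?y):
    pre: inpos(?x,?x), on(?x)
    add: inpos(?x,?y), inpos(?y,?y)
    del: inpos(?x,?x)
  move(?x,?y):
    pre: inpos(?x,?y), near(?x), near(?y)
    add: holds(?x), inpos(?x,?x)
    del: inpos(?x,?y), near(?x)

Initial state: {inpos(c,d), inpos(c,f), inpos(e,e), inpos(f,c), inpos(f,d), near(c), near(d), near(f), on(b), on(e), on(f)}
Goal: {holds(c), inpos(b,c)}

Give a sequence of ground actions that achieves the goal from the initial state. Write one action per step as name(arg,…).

bind(e,b); bind(b,c); move(c,f)

1. bind(e,b)  →  {inpos(b,b), inpos(c,d), inpos(c,f), inpos(e,b), inpos(f,c), inpos(f,d), near(c), near(d), near(f), on(b), on(e), on(f)}
2. bind(b,c)  →  {inpos(b,c), inpos(c,c), inpos(c,d), inpos(c,f), inpos(e,b), inpos(f,c), inpos(f,d), near(c), near(d), near(f), on(b), on(e), on(f)}
3. move(c,f)  →  {holds(c), inpos(b,c), inpos(c,c), inpos(c,d), inpos(e,b), inpos(f,c), inpos(f,d), near(d), near(f), on(b), on(e), on(f)}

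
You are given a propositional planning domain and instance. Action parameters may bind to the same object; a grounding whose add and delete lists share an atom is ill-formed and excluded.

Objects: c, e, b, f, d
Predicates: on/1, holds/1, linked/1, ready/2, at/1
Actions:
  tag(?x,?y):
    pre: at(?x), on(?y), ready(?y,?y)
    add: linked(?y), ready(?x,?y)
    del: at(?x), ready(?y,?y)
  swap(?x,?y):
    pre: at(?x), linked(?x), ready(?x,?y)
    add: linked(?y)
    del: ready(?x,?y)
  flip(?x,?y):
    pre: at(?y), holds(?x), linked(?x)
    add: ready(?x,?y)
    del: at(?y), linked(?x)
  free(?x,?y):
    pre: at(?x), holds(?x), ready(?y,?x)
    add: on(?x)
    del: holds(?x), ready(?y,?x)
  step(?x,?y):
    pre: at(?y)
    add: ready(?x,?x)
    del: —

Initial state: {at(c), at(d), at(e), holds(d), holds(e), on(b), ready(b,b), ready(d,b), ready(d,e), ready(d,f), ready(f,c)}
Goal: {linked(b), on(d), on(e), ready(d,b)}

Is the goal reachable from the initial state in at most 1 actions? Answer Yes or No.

1. tag(c,b)  →  {at(d), at(e), holds(d), holds(e), linked(b), on(b), ready(c,b), ready(d,b), ready(d,e), ready(d,f), ready(f,c)}
2. free(e,d)  →  {at(d), at(e), holds(d), linked(b), on(b), on(e), ready(c,b), ready(d,b), ready(d,f), ready(f,c)}
3. step(d,e)  →  {at(d), at(e), holds(d), linked(b), on(b), on(e), ready(c,b), ready(d,b), ready(d,d), ready(d,f), ready(f,c)}
4. free(d,d)  →  {at(d), at(e), linked(b), on(b), on(d), on(e), ready(c,b), ready(d,b), ready(d,f), ready(f,c)}
optimal plan length = 4; 4 > 1

No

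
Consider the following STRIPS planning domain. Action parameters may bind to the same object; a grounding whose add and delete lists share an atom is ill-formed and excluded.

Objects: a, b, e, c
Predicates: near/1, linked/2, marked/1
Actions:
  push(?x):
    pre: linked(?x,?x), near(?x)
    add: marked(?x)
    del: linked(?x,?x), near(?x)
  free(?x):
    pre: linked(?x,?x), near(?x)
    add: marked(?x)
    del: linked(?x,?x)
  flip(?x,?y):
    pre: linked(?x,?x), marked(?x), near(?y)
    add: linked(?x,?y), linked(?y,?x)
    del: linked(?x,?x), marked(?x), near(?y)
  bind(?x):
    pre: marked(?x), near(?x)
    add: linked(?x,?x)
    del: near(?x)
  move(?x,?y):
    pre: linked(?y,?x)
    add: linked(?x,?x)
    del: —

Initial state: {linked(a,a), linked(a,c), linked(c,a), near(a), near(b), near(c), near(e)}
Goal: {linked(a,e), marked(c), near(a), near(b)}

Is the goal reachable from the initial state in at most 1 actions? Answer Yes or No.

No

1. free(a)  →  {linked(a,c), linked(c,a), marked(a), near(a), near(b), near(c), near(e)}
2. move(a,c)  →  {linked(a,a), linked(a,c), linked(c,a), marked(a), near(a), near(b), near(c), near(e)}
3. flip(a,e)  →  {linked(a,c), linked(a,e), linked(c,a), linked(e,a), near(a), near(b), near(c)}
4. move(c,a)  →  {linked(a,c), linked(a,e), linked(c,a), linked(c,c), linked(e,a), near(a), near(b), near(c)}
5. push(c)  →  {linked(a,c), linked(a,e), linked(c,a), linked(e,a), marked(c), near(a), near(b)}
optimal plan length = 5; 5 > 1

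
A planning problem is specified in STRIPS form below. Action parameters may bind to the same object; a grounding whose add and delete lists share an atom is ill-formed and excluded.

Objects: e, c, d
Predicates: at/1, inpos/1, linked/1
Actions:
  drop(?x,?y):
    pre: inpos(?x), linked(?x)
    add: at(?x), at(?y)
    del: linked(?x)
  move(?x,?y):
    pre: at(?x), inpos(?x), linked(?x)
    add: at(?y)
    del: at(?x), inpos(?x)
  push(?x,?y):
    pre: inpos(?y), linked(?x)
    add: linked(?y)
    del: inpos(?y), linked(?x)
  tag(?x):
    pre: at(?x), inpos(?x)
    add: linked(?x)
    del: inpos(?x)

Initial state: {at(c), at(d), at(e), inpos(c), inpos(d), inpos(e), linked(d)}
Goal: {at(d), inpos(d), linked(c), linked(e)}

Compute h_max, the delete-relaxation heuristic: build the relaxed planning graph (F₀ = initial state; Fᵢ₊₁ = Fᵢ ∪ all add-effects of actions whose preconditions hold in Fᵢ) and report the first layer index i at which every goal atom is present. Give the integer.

1

F0 = init (7 atoms)
F1 = F0 ∪ {linked(c), linked(e)}  (9 atoms)
goal ⊆ F1  ⇒  h_max = 1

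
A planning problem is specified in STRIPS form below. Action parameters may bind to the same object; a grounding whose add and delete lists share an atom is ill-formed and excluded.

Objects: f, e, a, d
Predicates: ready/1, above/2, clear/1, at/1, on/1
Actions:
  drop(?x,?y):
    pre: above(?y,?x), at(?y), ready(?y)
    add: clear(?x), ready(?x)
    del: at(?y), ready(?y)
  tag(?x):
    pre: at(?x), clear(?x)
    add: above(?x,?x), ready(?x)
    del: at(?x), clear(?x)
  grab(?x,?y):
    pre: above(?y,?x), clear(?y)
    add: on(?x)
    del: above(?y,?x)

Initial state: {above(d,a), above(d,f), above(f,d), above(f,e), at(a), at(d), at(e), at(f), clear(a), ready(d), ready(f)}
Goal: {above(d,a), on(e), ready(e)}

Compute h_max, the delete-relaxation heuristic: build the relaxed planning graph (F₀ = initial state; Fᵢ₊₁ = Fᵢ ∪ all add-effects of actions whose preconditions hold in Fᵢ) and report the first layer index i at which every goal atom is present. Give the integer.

F0 = init (11 atoms)
F1 = F0 ∪ {above(a,a), clear(d), clear(e), clear(f), ready(a), ready(e)}  (17 atoms)
F2 = F1 ∪ {above(d,d), above(e,e), above(f,f), on(a), on(d), on(e), on(f)}  (24 atoms)
goal ⊆ F2  ⇒  h_max = 2

2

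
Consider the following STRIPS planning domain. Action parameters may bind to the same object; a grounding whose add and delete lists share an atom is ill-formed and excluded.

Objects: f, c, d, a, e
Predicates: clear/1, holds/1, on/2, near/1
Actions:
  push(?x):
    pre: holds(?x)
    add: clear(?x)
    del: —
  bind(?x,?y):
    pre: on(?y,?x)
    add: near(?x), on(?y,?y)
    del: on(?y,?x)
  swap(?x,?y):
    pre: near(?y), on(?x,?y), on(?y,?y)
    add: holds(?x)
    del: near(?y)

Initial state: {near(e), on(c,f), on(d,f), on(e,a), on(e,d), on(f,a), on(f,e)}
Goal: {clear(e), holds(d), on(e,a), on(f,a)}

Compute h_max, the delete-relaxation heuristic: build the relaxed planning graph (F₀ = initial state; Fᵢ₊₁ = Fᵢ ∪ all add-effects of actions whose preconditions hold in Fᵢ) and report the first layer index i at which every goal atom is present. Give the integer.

3

F0 = init (7 atoms)
F1 = F0 ∪ {near(a), near(d), near(f), on(c,c), on(d,d), on(e,e), on(f,f)}  (14 atoms)
F2 = F1 ∪ {holds(c), holds(d), holds(e), holds(f)}  (18 atoms)
F3 = F2 ∪ {clear(c), clear(d), clear(e), clear(f)}  (22 atoms)
goal ⊆ F3  ⇒  h_max = 3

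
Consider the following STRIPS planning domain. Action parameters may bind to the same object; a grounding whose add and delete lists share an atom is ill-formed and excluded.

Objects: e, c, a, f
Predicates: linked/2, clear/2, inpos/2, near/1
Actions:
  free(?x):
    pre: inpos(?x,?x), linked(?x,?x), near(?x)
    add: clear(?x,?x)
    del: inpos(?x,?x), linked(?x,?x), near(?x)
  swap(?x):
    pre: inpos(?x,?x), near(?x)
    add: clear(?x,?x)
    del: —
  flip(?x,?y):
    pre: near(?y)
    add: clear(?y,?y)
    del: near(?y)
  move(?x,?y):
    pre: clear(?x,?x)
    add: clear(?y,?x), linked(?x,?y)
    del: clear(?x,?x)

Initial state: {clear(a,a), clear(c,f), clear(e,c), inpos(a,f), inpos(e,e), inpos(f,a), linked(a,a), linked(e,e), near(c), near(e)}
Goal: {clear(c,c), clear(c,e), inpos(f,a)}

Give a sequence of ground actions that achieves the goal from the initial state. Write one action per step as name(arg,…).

free(e); flip(e,c); move(e,c)

1. free(e)  →  {clear(a,a), clear(c,f), clear(e,c), clear(e,e), inpos(a,f), inpos(f,a), linked(a,a), near(c)}
2. flip(e,c)  →  {clear(a,a), clear(c,c), clear(c,f), clear(e,c), clear(e,e), inpos(a,f), inpos(f,a), linked(a,a)}
3. move(e,c)  →  {clear(a,a), clear(c,c), clear(c,e), clear(c,f), clear(e,c), inpos(a,f), inpos(f,a), linked(a,a), linked(e,c)}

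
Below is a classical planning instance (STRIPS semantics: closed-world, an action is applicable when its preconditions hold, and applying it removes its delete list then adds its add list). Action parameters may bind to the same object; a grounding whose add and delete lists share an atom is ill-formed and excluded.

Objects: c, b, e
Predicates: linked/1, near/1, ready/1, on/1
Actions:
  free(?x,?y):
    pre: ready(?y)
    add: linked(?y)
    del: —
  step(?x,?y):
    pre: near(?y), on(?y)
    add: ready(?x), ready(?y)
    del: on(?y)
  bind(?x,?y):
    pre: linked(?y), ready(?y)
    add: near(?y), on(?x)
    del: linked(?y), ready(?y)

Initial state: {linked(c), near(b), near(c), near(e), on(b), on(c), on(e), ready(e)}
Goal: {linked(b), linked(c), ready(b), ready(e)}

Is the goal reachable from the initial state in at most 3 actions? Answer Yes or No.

Yes

1. step(c,b)  →  {linked(c), near(b), near(c), near(e), on(c), on(e), ready(b), ready(c), ready(e)}
2. free(c,b)  →  {linked(b), linked(c), near(b), near(c), near(e), on(c), on(e), ready(b), ready(c), ready(e)}
optimal plan length = 2; 2 ≤ 3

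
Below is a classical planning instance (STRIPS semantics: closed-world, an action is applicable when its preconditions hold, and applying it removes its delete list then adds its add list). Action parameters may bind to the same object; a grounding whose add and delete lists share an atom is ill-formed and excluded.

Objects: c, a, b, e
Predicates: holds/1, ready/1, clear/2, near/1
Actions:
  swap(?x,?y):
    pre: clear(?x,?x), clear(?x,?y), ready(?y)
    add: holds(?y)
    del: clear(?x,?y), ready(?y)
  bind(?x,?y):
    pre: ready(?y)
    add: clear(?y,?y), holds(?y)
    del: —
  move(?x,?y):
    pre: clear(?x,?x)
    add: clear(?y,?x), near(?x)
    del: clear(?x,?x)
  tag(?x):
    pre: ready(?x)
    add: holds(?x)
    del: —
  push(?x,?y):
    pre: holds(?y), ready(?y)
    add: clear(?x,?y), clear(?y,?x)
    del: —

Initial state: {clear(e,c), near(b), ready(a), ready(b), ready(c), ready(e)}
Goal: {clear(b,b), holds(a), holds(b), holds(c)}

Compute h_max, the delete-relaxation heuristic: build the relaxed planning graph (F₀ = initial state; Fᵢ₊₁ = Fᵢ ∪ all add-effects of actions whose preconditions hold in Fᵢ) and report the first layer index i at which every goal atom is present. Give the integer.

1

F0 = init (6 atoms)
F1 = F0 ∪ {clear(a,a), clear(b,b), clear(c,c), clear(e,e), holds(a), holds(b), holds(c), holds(e)}  (14 atoms)
goal ⊆ F1  ⇒  h_max = 1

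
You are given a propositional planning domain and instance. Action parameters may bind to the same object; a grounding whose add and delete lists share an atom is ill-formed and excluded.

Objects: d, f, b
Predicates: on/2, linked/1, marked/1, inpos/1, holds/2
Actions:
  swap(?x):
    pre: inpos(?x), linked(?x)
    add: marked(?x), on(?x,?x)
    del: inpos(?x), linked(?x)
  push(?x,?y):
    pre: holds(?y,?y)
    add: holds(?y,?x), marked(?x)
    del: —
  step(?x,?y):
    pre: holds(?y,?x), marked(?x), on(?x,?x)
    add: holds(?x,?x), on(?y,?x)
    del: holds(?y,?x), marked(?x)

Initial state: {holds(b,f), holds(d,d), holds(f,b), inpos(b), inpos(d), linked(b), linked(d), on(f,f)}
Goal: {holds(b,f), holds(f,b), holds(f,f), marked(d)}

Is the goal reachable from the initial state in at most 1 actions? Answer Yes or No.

1. swap(d)  →  {holds(b,f), holds(d,d), holds(f,b), inpos(b), linked(b), marked(d), on(d,d), on(f,f)}
2. push(f,d)  →  {holds(b,f), holds(d,d), holds(d,f), holds(f,b), inpos(b), linked(b), marked(d), marked(f), on(d,d), on(f,f)}
3. step(f,d)  →  {holds(b,f), holds(d,d), holds(f,b), holds(f,f), inpos(b), linked(b), marked(d), on(d,d), on(d,f), on(f,f)}
optimal plan length = 3; 3 > 1

No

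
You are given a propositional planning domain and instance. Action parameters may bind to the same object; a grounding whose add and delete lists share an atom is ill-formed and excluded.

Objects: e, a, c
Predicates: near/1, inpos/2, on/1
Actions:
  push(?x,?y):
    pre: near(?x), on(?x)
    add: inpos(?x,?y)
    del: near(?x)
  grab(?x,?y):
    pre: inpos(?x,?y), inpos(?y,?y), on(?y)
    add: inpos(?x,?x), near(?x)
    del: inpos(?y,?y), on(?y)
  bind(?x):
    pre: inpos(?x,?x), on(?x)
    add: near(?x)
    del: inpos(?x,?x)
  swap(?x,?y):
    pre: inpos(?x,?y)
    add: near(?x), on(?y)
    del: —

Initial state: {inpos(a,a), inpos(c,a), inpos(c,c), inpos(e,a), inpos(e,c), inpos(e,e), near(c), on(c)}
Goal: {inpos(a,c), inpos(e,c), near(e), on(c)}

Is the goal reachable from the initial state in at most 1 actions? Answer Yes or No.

1. swap(e,e)  →  {inpos(a,a), inpos(c,a), inpos(c,c), inpos(e,a), inpos(e,c), inpos(e,e), near(c), near(e), on(c), on(e)}
2. swap(a,a)  →  {inpos(a,a), inpos(c,a), inpos(c,c), inpos(e,a), inpos(e,c), inpos(e,e), near(a), near(c), near(e), on(a), on(c), on(e)}
3. push(a,c)  →  {inpos(a,a), inpos(a,c), inpos(c,a), inpos(c,c), inpos(e,a), inpos(e,c), inpos(e,e), near(c), near(e), on(a), on(c), on(e)}
optimal plan length = 3; 3 > 1

No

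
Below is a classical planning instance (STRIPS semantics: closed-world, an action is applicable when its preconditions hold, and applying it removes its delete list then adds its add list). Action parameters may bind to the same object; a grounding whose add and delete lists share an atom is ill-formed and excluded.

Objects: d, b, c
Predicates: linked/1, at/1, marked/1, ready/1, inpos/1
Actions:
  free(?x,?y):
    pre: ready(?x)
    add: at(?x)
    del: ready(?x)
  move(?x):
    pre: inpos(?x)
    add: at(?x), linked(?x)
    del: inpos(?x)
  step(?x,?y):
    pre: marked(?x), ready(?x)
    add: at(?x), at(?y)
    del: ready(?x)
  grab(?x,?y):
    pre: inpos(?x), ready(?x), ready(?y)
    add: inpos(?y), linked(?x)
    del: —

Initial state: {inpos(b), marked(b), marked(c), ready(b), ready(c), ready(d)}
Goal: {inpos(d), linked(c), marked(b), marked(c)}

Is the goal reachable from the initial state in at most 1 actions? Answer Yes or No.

No

1. grab(b,c)  →  {inpos(b), inpos(c), linked(b), marked(b), marked(c), ready(b), ready(c), ready(d)}
2. grab(c,d)  →  {inpos(b), inpos(c), inpos(d), linked(b), linked(c), marked(b), marked(c), ready(b), ready(c), ready(d)}
optimal plan length = 2; 2 > 1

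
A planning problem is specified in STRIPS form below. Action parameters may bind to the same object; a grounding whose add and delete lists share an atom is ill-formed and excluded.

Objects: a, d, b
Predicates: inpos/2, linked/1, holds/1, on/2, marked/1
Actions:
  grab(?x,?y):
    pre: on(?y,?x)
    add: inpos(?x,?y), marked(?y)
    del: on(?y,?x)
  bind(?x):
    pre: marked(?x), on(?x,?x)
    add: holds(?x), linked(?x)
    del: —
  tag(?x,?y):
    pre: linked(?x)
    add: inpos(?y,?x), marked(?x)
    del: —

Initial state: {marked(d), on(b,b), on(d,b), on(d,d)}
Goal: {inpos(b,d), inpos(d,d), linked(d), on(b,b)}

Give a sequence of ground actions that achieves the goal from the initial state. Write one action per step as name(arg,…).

grab(b,d); bind(d); grab(d,d)

1. grab(b,d)  →  {inpos(b,d), marked(d), on(b,b), on(d,d)}
2. bind(d)  →  {holds(d), inpos(b,d), linked(d), marked(d), on(b,b), on(d,d)}
3. grab(d,d)  →  {holds(d), inpos(b,d), inpos(d,d), linked(d), marked(d), on(b,b)}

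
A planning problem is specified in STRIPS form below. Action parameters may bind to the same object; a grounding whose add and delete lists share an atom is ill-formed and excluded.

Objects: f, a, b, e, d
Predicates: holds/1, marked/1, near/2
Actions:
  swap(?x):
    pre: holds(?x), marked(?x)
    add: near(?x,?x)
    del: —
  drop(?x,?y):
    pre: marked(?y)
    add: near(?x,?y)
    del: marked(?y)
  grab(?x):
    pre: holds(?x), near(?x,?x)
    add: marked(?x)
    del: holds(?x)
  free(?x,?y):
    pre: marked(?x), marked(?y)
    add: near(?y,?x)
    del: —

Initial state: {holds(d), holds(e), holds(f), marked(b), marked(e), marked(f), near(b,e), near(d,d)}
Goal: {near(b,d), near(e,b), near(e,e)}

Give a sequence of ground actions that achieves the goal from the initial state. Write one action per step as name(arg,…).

1. swap(e)  →  {holds(d), holds(e), holds(f), marked(b), marked(e), marked(f), near(b,e), near(d,d), near(e,e)}
2. drop(e,b)  →  {holds(d), holds(e), holds(f), marked(e), marked(f), near(b,e), near(d,d), near(e,b), near(e,e)}
3. grab(d)  →  {holds(e), holds(f), marked(d), marked(e), marked(f), near(b,e), near(d,d), near(e,b), near(e,e)}
4. drop(b,d)  →  {holds(e), holds(f), marked(e), marked(f), near(b,d), near(b,e), near(d,d), near(e,b), near(e,e)}

swap(e); drop(e,b); grab(d); drop(b,d)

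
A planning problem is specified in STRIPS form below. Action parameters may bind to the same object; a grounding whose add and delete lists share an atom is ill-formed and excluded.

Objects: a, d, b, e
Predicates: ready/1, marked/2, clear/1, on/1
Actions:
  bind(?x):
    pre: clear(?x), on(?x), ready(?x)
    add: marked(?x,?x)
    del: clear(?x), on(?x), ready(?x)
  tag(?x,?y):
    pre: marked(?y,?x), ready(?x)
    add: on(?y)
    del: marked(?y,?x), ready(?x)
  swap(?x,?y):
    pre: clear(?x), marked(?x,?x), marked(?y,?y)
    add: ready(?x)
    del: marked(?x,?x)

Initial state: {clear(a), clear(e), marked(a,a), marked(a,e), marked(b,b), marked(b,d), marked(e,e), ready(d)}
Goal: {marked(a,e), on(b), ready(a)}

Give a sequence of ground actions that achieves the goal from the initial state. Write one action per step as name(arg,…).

1. tag(d,b)  →  {clear(a), clear(e), marked(a,a), marked(a,e), marked(b,b), marked(e,e), on(b)}
2. swap(a,a)  →  {clear(a), clear(e), marked(a,e), marked(b,b), marked(e,e), on(b), ready(a)}

tag(d,b); swap(a,a)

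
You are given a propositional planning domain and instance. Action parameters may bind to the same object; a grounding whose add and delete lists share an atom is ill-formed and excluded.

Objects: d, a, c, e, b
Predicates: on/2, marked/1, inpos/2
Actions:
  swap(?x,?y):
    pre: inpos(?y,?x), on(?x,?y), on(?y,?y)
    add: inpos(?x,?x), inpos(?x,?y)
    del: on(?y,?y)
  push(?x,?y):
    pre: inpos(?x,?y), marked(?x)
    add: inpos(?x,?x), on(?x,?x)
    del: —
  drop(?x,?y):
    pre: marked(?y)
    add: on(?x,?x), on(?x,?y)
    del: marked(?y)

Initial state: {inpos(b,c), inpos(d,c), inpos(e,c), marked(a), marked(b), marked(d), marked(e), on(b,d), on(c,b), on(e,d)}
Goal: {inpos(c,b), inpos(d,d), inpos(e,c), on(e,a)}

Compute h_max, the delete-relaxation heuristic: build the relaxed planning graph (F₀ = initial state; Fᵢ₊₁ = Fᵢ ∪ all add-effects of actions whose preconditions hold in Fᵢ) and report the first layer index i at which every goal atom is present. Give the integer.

2

F0 = init (10 atoms)
F1 = F0 ∪ {inpos(b,b), inpos(d,d), inpos(e,e), on(a,a), on(a,b), on(a,d), on(a,e), on(b,a), on(b,b), on(b,e), on(c,a), on(c,c), on(c,d), on(c,e), on(d,a), on(d,b), on(d,d), on(d,e), on(e,a), on(e,b), on(e,e)}  (31 atoms)
F2 = F1 ∪ {inpos(c,b), inpos(c,c), inpos(c,d), inpos(c,e)}  (35 atoms)
goal ⊆ F2  ⇒  h_max = 2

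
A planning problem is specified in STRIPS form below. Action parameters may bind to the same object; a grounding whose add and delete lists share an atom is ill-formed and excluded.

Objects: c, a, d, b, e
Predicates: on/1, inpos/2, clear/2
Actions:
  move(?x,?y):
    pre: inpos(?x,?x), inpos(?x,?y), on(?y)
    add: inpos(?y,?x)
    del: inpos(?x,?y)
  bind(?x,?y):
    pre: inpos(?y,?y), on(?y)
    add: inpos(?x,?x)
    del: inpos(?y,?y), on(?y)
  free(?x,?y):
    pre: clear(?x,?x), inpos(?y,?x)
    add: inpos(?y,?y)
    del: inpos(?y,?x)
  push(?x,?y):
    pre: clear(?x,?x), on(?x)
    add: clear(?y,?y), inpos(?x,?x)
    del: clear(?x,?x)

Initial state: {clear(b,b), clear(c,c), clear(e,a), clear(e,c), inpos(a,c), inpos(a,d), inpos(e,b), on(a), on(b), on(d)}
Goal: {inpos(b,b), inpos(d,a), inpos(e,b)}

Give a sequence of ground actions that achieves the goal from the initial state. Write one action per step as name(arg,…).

free(c,a); move(a,d); bind(b,a)

1. free(c,a)  →  {clear(b,b), clear(c,c), clear(e,a), clear(e,c), inpos(a,a), inpos(a,d), inpos(e,b), on(a), on(b), on(d)}
2. move(a,d)  →  {clear(b,b), clear(c,c), clear(e,a), clear(e,c), inpos(a,a), inpos(d,a), inpos(e,b), on(a), on(b), on(d)}
3. bind(b,a)  →  {clear(b,b), clear(c,c), clear(e,a), clear(e,c), inpos(b,b), inpos(d,a), inpos(e,b), on(b), on(d)}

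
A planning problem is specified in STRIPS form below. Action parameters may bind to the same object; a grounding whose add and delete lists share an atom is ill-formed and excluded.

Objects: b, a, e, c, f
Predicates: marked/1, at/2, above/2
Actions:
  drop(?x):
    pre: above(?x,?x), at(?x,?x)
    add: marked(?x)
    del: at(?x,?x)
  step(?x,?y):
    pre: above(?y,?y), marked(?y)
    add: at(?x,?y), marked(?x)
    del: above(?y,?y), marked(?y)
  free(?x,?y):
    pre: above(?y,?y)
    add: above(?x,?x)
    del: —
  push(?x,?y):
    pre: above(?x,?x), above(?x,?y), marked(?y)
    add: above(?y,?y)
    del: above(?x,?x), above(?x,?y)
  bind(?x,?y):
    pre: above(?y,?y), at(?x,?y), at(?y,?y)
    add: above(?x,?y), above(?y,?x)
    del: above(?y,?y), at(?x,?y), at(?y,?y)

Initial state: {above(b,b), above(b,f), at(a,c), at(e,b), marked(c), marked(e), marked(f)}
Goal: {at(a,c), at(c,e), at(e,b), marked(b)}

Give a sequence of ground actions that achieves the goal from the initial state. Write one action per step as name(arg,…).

1. free(e,b)  →  {above(b,b), above(b,f), above(e,e), at(a,c), at(e,b), marked(c), marked(e), marked(f)}
2. step(c,e)  →  {above(b,b), above(b,f), at(a,c), at(c,e), at(e,b), marked(c), marked(f)}
3. free(c,b)  →  {above(b,b), above(b,f), above(c,c), at(a,c), at(c,e), at(e,b), marked(c), marked(f)}
4. step(b,c)  →  {above(b,b), above(b,f), at(a,c), at(b,c), at(c,e), at(e,b), marked(b), marked(f)}

free(e,b); step(c,e); free(c,b); step(b,c)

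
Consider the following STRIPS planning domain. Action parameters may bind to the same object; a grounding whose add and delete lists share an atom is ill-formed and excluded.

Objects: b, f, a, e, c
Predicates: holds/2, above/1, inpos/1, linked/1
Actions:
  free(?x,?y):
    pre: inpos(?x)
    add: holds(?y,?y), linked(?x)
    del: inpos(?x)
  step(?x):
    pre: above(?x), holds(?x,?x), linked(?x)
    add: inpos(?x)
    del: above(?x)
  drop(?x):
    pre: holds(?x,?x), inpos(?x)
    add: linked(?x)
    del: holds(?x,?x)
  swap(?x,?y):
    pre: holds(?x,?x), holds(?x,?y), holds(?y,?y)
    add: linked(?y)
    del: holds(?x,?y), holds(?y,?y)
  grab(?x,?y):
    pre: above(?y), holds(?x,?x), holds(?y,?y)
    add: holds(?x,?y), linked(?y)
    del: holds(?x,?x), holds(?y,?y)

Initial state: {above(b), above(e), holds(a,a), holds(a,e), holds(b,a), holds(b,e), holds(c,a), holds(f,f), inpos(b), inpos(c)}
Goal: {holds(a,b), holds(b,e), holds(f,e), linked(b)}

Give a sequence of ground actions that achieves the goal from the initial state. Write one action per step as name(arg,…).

1. free(b,b)  →  {above(b), above(e), holds(a,a), holds(a,e), holds(b,a), holds(b,b), holds(b,e), holds(c,a), holds(f,f), inpos(c), linked(b)}
2. free(c,e)  →  {above(b), above(e), holds(a,a), holds(a,e), holds(b,a), holds(b,b), holds(b,e), holds(c,a), holds(e,e), holds(f,f), linked(b), linked(c)}
3. grab(f,e)  →  {above(b), above(e), holds(a,a), holds(a,e), holds(b,a), holds(b,b), holds(b,e), holds(c,a), holds(f,e), linked(b), linked(c), linked(e)}
4. grab(a,b)  →  {above(b), above(e), holds(a,b), holds(a,e), holds(b,a), holds(b,e), holds(c,a), holds(f,e), linked(b), linked(c), linked(e)}

free(b,b); free(c,e); grab(f,e); grab(a,b)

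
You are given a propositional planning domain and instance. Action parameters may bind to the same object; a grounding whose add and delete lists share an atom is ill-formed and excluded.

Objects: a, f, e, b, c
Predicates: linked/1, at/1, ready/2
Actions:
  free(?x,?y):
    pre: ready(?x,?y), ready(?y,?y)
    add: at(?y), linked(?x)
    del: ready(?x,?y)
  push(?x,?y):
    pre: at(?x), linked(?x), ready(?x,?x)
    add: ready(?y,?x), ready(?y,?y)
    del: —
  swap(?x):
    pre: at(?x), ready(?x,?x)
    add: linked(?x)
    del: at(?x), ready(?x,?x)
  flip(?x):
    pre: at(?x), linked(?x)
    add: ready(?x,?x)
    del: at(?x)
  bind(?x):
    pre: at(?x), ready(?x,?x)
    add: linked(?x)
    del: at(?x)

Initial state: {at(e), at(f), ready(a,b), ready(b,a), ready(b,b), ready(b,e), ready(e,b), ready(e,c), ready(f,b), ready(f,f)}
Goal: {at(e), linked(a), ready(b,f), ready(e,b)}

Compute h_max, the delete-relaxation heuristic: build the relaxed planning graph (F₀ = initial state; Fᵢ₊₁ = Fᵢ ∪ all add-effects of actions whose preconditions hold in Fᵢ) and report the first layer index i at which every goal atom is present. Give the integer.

2

F0 = init (10 atoms)
F1 = F0 ∪ {at(b), linked(a), linked(b), linked(e), linked(f)}  (15 atoms)
F2 = F1 ∪ {ready(a,a), ready(a,f), ready(b,f), ready(c,b), ready(c,c), ready(c,f), ready(e,e), ready(e,f)}  (23 atoms)
goal ⊆ F2  ⇒  h_max = 2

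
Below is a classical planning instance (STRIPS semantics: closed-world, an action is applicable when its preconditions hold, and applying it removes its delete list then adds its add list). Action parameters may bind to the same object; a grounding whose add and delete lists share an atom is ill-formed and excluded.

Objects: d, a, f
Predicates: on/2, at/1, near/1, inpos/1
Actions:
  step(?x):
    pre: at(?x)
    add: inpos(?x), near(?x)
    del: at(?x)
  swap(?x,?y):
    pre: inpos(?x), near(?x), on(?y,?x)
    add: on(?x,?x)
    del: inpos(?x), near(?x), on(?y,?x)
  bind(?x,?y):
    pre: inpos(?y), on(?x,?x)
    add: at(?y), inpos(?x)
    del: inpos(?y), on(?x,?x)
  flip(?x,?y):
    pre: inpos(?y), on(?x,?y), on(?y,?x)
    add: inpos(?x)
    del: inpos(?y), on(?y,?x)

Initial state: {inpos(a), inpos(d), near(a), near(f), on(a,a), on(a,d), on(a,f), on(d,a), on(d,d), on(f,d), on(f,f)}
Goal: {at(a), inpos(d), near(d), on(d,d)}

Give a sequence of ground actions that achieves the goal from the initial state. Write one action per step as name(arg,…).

bind(a,d); step(d); bind(f,a)

1. bind(a,d)  →  {at(d), inpos(a), near(a), near(f), on(a,d), on(a,f), on(d,a), on(d,d), on(f,d), on(f,f)}
2. step(d)  →  {inpos(a), inpos(d), near(a), near(d), near(f), on(a,d), on(a,f), on(d,a), on(d,d), on(f,d), on(f,f)}
3. bind(f,a)  →  {at(a), inpos(d), inpos(f), near(a), near(d), near(f), on(a,d), on(a,f), on(d,a), on(d,d), on(f,d)}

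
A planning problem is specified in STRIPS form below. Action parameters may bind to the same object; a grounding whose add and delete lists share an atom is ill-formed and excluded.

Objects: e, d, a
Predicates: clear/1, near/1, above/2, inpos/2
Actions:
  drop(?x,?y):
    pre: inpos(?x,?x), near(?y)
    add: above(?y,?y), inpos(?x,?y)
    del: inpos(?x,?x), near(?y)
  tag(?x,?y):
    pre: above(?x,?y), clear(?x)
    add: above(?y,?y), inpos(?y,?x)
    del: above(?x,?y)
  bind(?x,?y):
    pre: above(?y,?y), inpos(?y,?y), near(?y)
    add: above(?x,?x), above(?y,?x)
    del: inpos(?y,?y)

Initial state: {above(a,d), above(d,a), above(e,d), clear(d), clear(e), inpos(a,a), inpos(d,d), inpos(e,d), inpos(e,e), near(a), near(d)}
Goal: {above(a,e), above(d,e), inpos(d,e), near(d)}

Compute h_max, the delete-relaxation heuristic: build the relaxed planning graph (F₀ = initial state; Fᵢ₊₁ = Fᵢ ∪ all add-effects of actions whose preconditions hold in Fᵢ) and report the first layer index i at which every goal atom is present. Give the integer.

2

F0 = init (11 atoms)
F1 = F0 ∪ {above(a,a), above(d,d), inpos(a,d), inpos(d,a), inpos(d,e), inpos(e,a)}  (17 atoms)
F2 = F1 ∪ {above(a,e), above(d,e), above(e,e)}  (20 atoms)
goal ⊆ F2  ⇒  h_max = 2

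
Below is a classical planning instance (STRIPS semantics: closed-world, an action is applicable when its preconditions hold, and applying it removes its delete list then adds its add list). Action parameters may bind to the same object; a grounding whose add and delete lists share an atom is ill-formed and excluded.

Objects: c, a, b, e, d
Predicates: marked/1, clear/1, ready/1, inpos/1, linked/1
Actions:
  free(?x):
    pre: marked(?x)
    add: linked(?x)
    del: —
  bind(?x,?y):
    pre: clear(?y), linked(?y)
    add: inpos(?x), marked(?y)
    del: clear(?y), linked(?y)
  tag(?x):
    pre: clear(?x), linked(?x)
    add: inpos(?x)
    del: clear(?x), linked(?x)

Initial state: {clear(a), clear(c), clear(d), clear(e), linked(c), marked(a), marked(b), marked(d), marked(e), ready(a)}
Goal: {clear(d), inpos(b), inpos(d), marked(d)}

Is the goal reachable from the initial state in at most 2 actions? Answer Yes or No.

No

1. free(a)  →  {clear(a), clear(c), clear(d), clear(e), linked(a), linked(c), marked(a), marked(b), marked(d), marked(e), ready(a)}
2. bind(b,c)  →  {clear(a), clear(d), clear(e), inpos(b), linked(a), marked(a), marked(b), marked(c), marked(d), marked(e), ready(a)}
3. bind(d,a)  →  {clear(d), clear(e), inpos(b), inpos(d), marked(a), marked(b), marked(c), marked(d), marked(e), ready(a)}
optimal plan length = 3; 3 > 2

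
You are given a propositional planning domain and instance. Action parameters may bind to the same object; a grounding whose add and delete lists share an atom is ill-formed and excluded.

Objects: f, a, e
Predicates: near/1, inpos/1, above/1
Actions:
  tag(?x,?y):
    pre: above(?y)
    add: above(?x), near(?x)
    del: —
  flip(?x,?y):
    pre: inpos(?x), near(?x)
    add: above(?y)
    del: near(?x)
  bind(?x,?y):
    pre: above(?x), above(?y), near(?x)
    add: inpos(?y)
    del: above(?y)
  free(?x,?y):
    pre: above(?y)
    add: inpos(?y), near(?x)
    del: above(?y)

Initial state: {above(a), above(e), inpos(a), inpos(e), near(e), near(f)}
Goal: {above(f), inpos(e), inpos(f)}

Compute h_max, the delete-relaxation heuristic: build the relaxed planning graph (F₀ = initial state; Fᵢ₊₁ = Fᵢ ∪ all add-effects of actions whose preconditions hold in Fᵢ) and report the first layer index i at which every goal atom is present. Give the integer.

2

F0 = init (6 atoms)
F1 = F0 ∪ {above(f), near(a)}  (8 atoms)
F2 = F1 ∪ {inpos(f)}  (9 atoms)
goal ⊆ F2  ⇒  h_max = 2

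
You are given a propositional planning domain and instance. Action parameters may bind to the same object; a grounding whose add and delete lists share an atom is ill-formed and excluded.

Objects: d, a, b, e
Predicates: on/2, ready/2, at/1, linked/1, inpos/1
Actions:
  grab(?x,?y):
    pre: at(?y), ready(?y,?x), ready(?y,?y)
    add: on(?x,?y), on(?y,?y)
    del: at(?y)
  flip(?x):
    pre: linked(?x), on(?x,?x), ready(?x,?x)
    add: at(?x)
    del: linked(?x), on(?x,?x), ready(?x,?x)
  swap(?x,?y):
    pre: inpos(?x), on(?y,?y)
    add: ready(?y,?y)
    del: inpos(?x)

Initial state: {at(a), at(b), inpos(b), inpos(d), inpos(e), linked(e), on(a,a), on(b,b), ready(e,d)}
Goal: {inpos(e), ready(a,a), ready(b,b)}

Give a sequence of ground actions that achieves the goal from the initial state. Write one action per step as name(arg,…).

swap(d,a); swap(b,b)

1. swap(d,a)  →  {at(a), at(b), inpos(b), inpos(e), linked(e), on(a,a), on(b,b), ready(a,a), ready(e,d)}
2. swap(b,b)  →  {at(a), at(b), inpos(e), linked(e), on(a,a), on(b,b), ready(a,a), ready(b,b), ready(e,d)}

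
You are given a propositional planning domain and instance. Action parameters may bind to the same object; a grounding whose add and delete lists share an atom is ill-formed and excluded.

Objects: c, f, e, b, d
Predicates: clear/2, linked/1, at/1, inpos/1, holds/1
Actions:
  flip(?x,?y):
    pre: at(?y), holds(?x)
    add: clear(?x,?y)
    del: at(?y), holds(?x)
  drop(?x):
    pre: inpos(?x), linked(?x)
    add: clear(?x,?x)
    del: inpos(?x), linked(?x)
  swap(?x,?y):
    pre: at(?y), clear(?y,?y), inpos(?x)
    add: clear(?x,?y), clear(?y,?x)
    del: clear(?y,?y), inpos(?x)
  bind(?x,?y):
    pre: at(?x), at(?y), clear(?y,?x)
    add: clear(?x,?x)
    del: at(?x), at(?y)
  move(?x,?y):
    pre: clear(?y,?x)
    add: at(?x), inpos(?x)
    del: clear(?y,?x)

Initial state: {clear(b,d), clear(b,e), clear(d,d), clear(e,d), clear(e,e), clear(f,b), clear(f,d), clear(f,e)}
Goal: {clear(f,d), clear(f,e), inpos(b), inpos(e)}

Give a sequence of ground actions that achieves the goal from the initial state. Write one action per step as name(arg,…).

1. move(e,e)  →  {at(e), clear(b,d), clear(b,e), clear(d,d), clear(e,d), clear(f,b), clear(f,d), clear(f,e), inpos(e)}
2. move(b,f)  →  {at(b), at(e), clear(b,d), clear(b,e), clear(d,d), clear(e,d), clear(f,d), clear(f,e), inpos(b), inpos(e)}

move(e,e); move(b,f)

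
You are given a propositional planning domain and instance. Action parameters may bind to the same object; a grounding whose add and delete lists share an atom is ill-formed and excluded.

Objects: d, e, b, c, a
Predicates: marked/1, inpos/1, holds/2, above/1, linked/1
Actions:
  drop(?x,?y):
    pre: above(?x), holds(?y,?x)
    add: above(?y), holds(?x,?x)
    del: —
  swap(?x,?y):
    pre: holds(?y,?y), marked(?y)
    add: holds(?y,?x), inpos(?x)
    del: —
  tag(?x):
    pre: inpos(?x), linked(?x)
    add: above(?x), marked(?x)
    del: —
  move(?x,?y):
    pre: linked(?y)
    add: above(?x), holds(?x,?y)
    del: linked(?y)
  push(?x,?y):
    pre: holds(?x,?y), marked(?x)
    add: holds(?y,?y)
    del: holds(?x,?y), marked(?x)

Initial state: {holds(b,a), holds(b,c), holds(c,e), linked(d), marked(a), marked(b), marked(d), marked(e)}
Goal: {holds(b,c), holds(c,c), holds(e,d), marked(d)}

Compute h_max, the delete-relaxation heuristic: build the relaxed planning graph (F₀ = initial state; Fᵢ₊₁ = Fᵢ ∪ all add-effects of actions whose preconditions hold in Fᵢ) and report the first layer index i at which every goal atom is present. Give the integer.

1

F0 = init (8 atoms)
F1 = F0 ∪ {above(a), above(b), above(c), above(d), above(e), holds(a,a), holds(a,d), holds(b,d), holds(c,c), holds(c,d), holds(d,d), holds(e,d)}  (20 atoms)
goal ⊆ F1  ⇒  h_max = 1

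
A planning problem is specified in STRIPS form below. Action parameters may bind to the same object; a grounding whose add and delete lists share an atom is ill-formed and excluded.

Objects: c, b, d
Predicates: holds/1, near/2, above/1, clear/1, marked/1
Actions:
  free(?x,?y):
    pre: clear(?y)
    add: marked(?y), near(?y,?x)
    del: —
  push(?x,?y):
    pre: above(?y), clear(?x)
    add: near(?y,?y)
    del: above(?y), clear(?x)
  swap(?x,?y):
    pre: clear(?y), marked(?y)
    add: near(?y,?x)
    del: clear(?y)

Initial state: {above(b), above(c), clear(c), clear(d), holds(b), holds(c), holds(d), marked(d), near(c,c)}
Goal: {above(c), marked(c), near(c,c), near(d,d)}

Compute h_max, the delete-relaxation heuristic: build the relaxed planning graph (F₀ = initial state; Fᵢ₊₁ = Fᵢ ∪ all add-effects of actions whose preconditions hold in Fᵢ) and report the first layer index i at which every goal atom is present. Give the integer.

1

F0 = init (9 atoms)
F1 = F0 ∪ {marked(c), near(b,b), near(c,b), near(c,d), near(d,b), near(d,c), near(d,d)}  (16 atoms)
goal ⊆ F1  ⇒  h_max = 1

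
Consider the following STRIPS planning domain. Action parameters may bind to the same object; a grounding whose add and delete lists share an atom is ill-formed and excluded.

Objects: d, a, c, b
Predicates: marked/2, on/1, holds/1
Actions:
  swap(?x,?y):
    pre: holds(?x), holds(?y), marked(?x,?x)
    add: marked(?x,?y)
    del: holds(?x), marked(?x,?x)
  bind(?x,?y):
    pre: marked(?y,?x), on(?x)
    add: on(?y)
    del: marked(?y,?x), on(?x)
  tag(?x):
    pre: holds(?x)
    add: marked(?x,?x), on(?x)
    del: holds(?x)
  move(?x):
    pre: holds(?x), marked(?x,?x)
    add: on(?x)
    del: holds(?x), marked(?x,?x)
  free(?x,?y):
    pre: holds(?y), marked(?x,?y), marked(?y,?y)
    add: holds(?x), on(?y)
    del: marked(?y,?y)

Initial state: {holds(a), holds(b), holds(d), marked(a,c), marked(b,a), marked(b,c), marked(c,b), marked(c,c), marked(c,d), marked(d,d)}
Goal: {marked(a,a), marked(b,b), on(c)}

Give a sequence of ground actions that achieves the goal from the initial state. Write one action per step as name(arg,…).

tag(a); tag(b); bind(b,c)

1. tag(a)  →  {holds(b), holds(d), marked(a,a), marked(a,c), marked(b,a), marked(b,c), marked(c,b), marked(c,c), marked(c,d), marked(d,d), on(a)}
2. tag(b)  →  {holds(d), marked(a,a), marked(a,c), marked(b,a), marked(b,b), marked(b,c), marked(c,b), marked(c,c), marked(c,d), marked(d,d), on(a), on(b)}
3. bind(b,c)  →  {holds(d), marked(a,a), marked(a,c), marked(b,a), marked(b,b), marked(b,c), marked(c,c), marked(c,d), marked(d,d), on(a), on(c)}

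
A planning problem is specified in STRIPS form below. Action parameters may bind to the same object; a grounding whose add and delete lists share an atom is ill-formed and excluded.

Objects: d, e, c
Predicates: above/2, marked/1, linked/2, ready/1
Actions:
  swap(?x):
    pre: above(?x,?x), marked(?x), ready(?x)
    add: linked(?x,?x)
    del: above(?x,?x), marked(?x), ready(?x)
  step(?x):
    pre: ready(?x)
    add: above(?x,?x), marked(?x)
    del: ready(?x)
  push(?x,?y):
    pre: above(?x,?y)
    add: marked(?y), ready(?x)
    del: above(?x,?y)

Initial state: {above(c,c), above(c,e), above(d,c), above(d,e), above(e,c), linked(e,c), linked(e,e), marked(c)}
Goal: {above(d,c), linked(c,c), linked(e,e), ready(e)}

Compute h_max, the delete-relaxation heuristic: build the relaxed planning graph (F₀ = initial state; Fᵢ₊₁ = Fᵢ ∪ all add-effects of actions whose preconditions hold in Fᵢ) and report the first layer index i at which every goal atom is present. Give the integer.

F0 = init (8 atoms)
F1 = F0 ∪ {marked(e), ready(c), ready(d), ready(e)}  (12 atoms)
F2 = F1 ∪ {above(d,d), above(e,e), linked(c,c), marked(d)}  (16 atoms)
goal ⊆ F2  ⇒  h_max = 2

2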